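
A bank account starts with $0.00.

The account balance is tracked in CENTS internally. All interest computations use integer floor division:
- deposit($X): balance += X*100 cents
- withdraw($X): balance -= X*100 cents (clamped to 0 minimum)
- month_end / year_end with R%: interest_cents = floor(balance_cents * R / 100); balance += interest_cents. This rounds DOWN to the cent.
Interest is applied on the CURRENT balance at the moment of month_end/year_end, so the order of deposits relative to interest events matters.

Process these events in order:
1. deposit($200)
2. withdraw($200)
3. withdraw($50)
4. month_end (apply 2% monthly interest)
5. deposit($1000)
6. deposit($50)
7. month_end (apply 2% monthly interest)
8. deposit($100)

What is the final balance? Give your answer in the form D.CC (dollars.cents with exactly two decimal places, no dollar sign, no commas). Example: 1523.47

Answer: 1171.00

Derivation:
After 1 (deposit($200)): balance=$200.00 total_interest=$0.00
After 2 (withdraw($200)): balance=$0.00 total_interest=$0.00
After 3 (withdraw($50)): balance=$0.00 total_interest=$0.00
After 4 (month_end (apply 2% monthly interest)): balance=$0.00 total_interest=$0.00
After 5 (deposit($1000)): balance=$1000.00 total_interest=$0.00
After 6 (deposit($50)): balance=$1050.00 total_interest=$0.00
After 7 (month_end (apply 2% monthly interest)): balance=$1071.00 total_interest=$21.00
After 8 (deposit($100)): balance=$1171.00 total_interest=$21.00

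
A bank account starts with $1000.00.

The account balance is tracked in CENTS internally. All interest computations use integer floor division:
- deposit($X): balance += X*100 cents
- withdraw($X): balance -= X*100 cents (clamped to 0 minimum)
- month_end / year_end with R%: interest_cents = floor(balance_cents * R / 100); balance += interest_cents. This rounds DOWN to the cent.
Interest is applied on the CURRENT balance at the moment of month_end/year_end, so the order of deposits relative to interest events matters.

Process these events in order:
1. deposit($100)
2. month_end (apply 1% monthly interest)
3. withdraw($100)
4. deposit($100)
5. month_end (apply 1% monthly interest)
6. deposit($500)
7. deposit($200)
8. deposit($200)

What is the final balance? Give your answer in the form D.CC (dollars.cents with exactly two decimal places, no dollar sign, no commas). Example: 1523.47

After 1 (deposit($100)): balance=$1100.00 total_interest=$0.00
After 2 (month_end (apply 1% monthly interest)): balance=$1111.00 total_interest=$11.00
After 3 (withdraw($100)): balance=$1011.00 total_interest=$11.00
After 4 (deposit($100)): balance=$1111.00 total_interest=$11.00
After 5 (month_end (apply 1% monthly interest)): balance=$1122.11 total_interest=$22.11
After 6 (deposit($500)): balance=$1622.11 total_interest=$22.11
After 7 (deposit($200)): balance=$1822.11 total_interest=$22.11
After 8 (deposit($200)): balance=$2022.11 total_interest=$22.11

Answer: 2022.11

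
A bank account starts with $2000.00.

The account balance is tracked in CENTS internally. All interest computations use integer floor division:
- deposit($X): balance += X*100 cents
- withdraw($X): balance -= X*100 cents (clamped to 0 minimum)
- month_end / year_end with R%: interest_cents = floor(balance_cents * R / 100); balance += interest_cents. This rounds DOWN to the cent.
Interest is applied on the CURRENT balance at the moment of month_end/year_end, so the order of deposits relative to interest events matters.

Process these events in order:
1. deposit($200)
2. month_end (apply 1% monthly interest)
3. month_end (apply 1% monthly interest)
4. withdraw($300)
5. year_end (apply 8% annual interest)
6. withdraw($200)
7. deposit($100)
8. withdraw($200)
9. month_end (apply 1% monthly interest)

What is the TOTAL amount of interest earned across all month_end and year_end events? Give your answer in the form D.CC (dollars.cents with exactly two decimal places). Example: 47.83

After 1 (deposit($200)): balance=$2200.00 total_interest=$0.00
After 2 (month_end (apply 1% monthly interest)): balance=$2222.00 total_interest=$22.00
After 3 (month_end (apply 1% monthly interest)): balance=$2244.22 total_interest=$44.22
After 4 (withdraw($300)): balance=$1944.22 total_interest=$44.22
After 5 (year_end (apply 8% annual interest)): balance=$2099.75 total_interest=$199.75
After 6 (withdraw($200)): balance=$1899.75 total_interest=$199.75
After 7 (deposit($100)): balance=$1999.75 total_interest=$199.75
After 8 (withdraw($200)): balance=$1799.75 total_interest=$199.75
After 9 (month_end (apply 1% monthly interest)): balance=$1817.74 total_interest=$217.74

Answer: 217.74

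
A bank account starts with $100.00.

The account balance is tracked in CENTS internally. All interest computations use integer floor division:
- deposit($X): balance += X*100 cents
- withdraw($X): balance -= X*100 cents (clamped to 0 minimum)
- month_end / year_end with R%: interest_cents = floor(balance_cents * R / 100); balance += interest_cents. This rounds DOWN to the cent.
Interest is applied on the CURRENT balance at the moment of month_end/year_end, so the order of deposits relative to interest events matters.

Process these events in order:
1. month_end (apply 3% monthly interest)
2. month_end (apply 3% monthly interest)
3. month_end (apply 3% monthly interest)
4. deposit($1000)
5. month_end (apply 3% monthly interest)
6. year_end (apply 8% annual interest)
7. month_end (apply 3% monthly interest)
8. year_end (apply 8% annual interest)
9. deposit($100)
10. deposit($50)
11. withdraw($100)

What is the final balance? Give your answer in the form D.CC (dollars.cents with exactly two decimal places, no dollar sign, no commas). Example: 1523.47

After 1 (month_end (apply 3% monthly interest)): balance=$103.00 total_interest=$3.00
After 2 (month_end (apply 3% monthly interest)): balance=$106.09 total_interest=$6.09
After 3 (month_end (apply 3% monthly interest)): balance=$109.27 total_interest=$9.27
After 4 (deposit($1000)): balance=$1109.27 total_interest=$9.27
After 5 (month_end (apply 3% monthly interest)): balance=$1142.54 total_interest=$42.54
After 6 (year_end (apply 8% annual interest)): balance=$1233.94 total_interest=$133.94
After 7 (month_end (apply 3% monthly interest)): balance=$1270.95 total_interest=$170.95
After 8 (year_end (apply 8% annual interest)): balance=$1372.62 total_interest=$272.62
After 9 (deposit($100)): balance=$1472.62 total_interest=$272.62
After 10 (deposit($50)): balance=$1522.62 total_interest=$272.62
After 11 (withdraw($100)): balance=$1422.62 total_interest=$272.62

Answer: 1422.62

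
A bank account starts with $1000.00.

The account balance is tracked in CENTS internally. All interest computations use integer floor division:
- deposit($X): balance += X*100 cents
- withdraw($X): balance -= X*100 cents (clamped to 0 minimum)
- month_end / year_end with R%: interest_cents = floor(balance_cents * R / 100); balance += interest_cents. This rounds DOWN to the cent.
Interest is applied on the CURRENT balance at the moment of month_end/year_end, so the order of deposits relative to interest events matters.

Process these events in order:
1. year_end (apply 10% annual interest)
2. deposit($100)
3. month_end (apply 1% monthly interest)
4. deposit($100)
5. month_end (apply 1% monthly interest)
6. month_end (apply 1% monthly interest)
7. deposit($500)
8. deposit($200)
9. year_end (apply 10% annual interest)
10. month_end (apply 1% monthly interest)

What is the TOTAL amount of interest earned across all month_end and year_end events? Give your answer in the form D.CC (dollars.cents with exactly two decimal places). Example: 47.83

Answer: 364.62

Derivation:
After 1 (year_end (apply 10% annual interest)): balance=$1100.00 total_interest=$100.00
After 2 (deposit($100)): balance=$1200.00 total_interest=$100.00
After 3 (month_end (apply 1% monthly interest)): balance=$1212.00 total_interest=$112.00
After 4 (deposit($100)): balance=$1312.00 total_interest=$112.00
After 5 (month_end (apply 1% monthly interest)): balance=$1325.12 total_interest=$125.12
After 6 (month_end (apply 1% monthly interest)): balance=$1338.37 total_interest=$138.37
After 7 (deposit($500)): balance=$1838.37 total_interest=$138.37
After 8 (deposit($200)): balance=$2038.37 total_interest=$138.37
After 9 (year_end (apply 10% annual interest)): balance=$2242.20 total_interest=$342.20
After 10 (month_end (apply 1% monthly interest)): balance=$2264.62 total_interest=$364.62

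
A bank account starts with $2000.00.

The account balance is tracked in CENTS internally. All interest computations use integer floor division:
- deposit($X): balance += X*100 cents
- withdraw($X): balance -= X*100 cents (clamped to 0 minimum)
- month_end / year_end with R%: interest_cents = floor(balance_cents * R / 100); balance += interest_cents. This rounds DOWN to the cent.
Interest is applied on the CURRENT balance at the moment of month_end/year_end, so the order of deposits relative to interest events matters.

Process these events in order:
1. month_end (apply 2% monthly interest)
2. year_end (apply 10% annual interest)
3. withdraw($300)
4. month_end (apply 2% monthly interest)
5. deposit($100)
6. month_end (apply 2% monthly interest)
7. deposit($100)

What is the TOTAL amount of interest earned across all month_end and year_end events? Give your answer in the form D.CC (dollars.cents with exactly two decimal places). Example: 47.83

After 1 (month_end (apply 2% monthly interest)): balance=$2040.00 total_interest=$40.00
After 2 (year_end (apply 10% annual interest)): balance=$2244.00 total_interest=$244.00
After 3 (withdraw($300)): balance=$1944.00 total_interest=$244.00
After 4 (month_end (apply 2% monthly interest)): balance=$1982.88 total_interest=$282.88
After 5 (deposit($100)): balance=$2082.88 total_interest=$282.88
After 6 (month_end (apply 2% monthly interest)): balance=$2124.53 total_interest=$324.53
After 7 (deposit($100)): balance=$2224.53 total_interest=$324.53

Answer: 324.53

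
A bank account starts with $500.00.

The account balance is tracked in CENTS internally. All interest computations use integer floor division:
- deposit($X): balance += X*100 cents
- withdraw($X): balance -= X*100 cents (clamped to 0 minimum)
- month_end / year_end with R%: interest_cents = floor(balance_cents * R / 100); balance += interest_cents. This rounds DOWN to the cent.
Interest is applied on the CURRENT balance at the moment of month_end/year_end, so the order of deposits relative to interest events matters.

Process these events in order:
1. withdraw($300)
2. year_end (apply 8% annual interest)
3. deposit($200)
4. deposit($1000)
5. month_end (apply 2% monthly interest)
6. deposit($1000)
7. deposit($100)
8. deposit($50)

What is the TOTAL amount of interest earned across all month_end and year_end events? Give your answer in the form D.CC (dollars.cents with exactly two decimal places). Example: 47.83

Answer: 44.32

Derivation:
After 1 (withdraw($300)): balance=$200.00 total_interest=$0.00
After 2 (year_end (apply 8% annual interest)): balance=$216.00 total_interest=$16.00
After 3 (deposit($200)): balance=$416.00 total_interest=$16.00
After 4 (deposit($1000)): balance=$1416.00 total_interest=$16.00
After 5 (month_end (apply 2% monthly interest)): balance=$1444.32 total_interest=$44.32
After 6 (deposit($1000)): balance=$2444.32 total_interest=$44.32
After 7 (deposit($100)): balance=$2544.32 total_interest=$44.32
After 8 (deposit($50)): balance=$2594.32 total_interest=$44.32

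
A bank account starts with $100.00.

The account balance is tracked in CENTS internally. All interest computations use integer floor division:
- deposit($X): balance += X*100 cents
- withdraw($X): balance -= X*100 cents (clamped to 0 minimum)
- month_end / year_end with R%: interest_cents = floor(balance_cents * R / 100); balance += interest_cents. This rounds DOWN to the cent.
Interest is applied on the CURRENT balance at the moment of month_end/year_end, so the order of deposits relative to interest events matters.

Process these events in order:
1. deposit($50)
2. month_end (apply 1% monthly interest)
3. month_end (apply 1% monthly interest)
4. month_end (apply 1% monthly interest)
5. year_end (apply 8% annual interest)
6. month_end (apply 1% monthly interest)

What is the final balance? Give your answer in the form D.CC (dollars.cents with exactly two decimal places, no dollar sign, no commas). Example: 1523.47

After 1 (deposit($50)): balance=$150.00 total_interest=$0.00
After 2 (month_end (apply 1% monthly interest)): balance=$151.50 total_interest=$1.50
After 3 (month_end (apply 1% monthly interest)): balance=$153.01 total_interest=$3.01
After 4 (month_end (apply 1% monthly interest)): balance=$154.54 total_interest=$4.54
After 5 (year_end (apply 8% annual interest)): balance=$166.90 total_interest=$16.90
After 6 (month_end (apply 1% monthly interest)): balance=$168.56 total_interest=$18.56

Answer: 168.56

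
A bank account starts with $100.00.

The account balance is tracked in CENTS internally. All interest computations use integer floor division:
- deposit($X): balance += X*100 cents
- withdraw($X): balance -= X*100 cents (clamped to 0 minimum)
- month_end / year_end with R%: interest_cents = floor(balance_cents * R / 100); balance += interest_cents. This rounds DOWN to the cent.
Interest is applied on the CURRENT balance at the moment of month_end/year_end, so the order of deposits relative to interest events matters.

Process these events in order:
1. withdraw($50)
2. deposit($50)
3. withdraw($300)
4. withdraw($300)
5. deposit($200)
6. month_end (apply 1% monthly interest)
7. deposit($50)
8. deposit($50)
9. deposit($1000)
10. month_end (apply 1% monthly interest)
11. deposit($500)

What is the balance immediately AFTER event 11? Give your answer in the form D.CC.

After 1 (withdraw($50)): balance=$50.00 total_interest=$0.00
After 2 (deposit($50)): balance=$100.00 total_interest=$0.00
After 3 (withdraw($300)): balance=$0.00 total_interest=$0.00
After 4 (withdraw($300)): balance=$0.00 total_interest=$0.00
After 5 (deposit($200)): balance=$200.00 total_interest=$0.00
After 6 (month_end (apply 1% monthly interest)): balance=$202.00 total_interest=$2.00
After 7 (deposit($50)): balance=$252.00 total_interest=$2.00
After 8 (deposit($50)): balance=$302.00 total_interest=$2.00
After 9 (deposit($1000)): balance=$1302.00 total_interest=$2.00
After 10 (month_end (apply 1% monthly interest)): balance=$1315.02 total_interest=$15.02
After 11 (deposit($500)): balance=$1815.02 total_interest=$15.02

Answer: 1815.02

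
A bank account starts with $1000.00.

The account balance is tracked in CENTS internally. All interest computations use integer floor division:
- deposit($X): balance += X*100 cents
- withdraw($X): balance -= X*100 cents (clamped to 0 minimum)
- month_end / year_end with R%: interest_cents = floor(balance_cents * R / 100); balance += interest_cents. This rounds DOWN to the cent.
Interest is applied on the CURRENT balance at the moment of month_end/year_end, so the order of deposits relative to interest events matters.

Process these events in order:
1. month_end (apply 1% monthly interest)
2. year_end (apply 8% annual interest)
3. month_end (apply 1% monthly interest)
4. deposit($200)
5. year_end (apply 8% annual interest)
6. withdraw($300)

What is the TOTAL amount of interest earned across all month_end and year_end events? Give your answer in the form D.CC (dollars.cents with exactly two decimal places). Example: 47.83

Answer: 205.83

Derivation:
After 1 (month_end (apply 1% monthly interest)): balance=$1010.00 total_interest=$10.00
After 2 (year_end (apply 8% annual interest)): balance=$1090.80 total_interest=$90.80
After 3 (month_end (apply 1% monthly interest)): balance=$1101.70 total_interest=$101.70
After 4 (deposit($200)): balance=$1301.70 total_interest=$101.70
After 5 (year_end (apply 8% annual interest)): balance=$1405.83 total_interest=$205.83
After 6 (withdraw($300)): balance=$1105.83 total_interest=$205.83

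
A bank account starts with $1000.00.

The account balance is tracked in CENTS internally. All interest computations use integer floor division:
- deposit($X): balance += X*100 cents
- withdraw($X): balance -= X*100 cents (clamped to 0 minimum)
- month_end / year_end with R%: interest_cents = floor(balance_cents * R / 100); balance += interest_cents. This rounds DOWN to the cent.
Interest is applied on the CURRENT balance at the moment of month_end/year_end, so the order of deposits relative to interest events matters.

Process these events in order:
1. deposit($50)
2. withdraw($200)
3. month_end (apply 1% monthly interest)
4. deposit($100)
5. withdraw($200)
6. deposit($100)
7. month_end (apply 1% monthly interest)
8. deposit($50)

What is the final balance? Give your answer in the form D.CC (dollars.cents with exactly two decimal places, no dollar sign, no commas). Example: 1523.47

After 1 (deposit($50)): balance=$1050.00 total_interest=$0.00
After 2 (withdraw($200)): balance=$850.00 total_interest=$0.00
After 3 (month_end (apply 1% monthly interest)): balance=$858.50 total_interest=$8.50
After 4 (deposit($100)): balance=$958.50 total_interest=$8.50
After 5 (withdraw($200)): balance=$758.50 total_interest=$8.50
After 6 (deposit($100)): balance=$858.50 total_interest=$8.50
After 7 (month_end (apply 1% monthly interest)): balance=$867.08 total_interest=$17.08
After 8 (deposit($50)): balance=$917.08 total_interest=$17.08

Answer: 917.08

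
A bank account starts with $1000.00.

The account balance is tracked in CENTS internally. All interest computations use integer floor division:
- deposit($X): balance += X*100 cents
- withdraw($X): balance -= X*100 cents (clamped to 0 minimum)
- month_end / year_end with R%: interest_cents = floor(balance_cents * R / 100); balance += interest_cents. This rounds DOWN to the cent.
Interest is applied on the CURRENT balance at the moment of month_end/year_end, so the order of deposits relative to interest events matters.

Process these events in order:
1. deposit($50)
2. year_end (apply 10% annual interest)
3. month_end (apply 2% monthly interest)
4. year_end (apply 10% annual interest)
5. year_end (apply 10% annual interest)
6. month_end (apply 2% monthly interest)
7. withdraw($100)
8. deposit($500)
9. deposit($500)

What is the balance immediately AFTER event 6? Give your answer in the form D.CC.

Answer: 1454.01

Derivation:
After 1 (deposit($50)): balance=$1050.00 total_interest=$0.00
After 2 (year_end (apply 10% annual interest)): balance=$1155.00 total_interest=$105.00
After 3 (month_end (apply 2% monthly interest)): balance=$1178.10 total_interest=$128.10
After 4 (year_end (apply 10% annual interest)): balance=$1295.91 total_interest=$245.91
After 5 (year_end (apply 10% annual interest)): balance=$1425.50 total_interest=$375.50
After 6 (month_end (apply 2% monthly interest)): balance=$1454.01 total_interest=$404.01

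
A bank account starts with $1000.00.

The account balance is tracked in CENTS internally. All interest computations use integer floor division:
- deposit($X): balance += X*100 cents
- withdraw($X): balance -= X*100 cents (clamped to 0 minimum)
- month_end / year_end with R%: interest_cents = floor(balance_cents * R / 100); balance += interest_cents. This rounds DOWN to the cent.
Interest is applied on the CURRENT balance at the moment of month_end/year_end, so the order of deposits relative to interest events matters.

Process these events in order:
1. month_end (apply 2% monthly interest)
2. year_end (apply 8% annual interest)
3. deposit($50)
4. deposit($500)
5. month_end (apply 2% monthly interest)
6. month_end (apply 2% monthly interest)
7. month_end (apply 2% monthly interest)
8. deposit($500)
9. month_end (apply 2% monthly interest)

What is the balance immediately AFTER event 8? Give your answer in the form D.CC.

Answer: 2252.68

Derivation:
After 1 (month_end (apply 2% monthly interest)): balance=$1020.00 total_interest=$20.00
After 2 (year_end (apply 8% annual interest)): balance=$1101.60 total_interest=$101.60
After 3 (deposit($50)): balance=$1151.60 total_interest=$101.60
After 4 (deposit($500)): balance=$1651.60 total_interest=$101.60
After 5 (month_end (apply 2% monthly interest)): balance=$1684.63 total_interest=$134.63
After 6 (month_end (apply 2% monthly interest)): balance=$1718.32 total_interest=$168.32
After 7 (month_end (apply 2% monthly interest)): balance=$1752.68 total_interest=$202.68
After 8 (deposit($500)): balance=$2252.68 total_interest=$202.68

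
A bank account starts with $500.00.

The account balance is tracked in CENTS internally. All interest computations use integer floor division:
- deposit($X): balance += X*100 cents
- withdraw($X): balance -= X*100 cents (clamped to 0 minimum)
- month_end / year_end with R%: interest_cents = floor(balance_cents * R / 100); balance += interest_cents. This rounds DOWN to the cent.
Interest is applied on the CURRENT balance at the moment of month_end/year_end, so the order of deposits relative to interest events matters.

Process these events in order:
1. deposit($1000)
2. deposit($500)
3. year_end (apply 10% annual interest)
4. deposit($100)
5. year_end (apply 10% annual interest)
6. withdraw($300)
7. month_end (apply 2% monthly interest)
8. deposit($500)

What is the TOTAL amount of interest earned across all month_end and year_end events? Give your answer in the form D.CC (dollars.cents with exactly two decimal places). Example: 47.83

Answer: 474.60

Derivation:
After 1 (deposit($1000)): balance=$1500.00 total_interest=$0.00
After 2 (deposit($500)): balance=$2000.00 total_interest=$0.00
After 3 (year_end (apply 10% annual interest)): balance=$2200.00 total_interest=$200.00
After 4 (deposit($100)): balance=$2300.00 total_interest=$200.00
After 5 (year_end (apply 10% annual interest)): balance=$2530.00 total_interest=$430.00
After 6 (withdraw($300)): balance=$2230.00 total_interest=$430.00
After 7 (month_end (apply 2% monthly interest)): balance=$2274.60 total_interest=$474.60
After 8 (deposit($500)): balance=$2774.60 total_interest=$474.60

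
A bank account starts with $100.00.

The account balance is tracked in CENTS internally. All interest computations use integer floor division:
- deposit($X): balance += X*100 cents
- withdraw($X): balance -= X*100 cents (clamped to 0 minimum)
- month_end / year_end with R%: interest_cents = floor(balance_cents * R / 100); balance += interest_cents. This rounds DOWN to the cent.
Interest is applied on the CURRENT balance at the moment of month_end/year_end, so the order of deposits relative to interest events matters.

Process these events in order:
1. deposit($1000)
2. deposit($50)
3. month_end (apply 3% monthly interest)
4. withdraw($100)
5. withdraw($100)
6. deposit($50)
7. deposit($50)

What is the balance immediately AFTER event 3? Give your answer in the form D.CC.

After 1 (deposit($1000)): balance=$1100.00 total_interest=$0.00
After 2 (deposit($50)): balance=$1150.00 total_interest=$0.00
After 3 (month_end (apply 3% monthly interest)): balance=$1184.50 total_interest=$34.50

Answer: 1184.50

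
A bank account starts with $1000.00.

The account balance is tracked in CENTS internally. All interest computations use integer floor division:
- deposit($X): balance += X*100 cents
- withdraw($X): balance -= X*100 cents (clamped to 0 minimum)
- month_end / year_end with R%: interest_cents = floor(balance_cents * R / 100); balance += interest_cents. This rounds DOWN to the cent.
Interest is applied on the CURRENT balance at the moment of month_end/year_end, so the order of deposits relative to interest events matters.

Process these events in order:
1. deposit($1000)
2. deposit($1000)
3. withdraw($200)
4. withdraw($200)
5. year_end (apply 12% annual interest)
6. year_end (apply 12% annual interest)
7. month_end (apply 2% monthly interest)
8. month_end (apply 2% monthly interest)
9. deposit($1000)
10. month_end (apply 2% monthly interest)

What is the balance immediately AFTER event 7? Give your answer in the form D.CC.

Answer: 3326.66

Derivation:
After 1 (deposit($1000)): balance=$2000.00 total_interest=$0.00
After 2 (deposit($1000)): balance=$3000.00 total_interest=$0.00
After 3 (withdraw($200)): balance=$2800.00 total_interest=$0.00
After 4 (withdraw($200)): balance=$2600.00 total_interest=$0.00
After 5 (year_end (apply 12% annual interest)): balance=$2912.00 total_interest=$312.00
After 6 (year_end (apply 12% annual interest)): balance=$3261.44 total_interest=$661.44
After 7 (month_end (apply 2% monthly interest)): balance=$3326.66 total_interest=$726.66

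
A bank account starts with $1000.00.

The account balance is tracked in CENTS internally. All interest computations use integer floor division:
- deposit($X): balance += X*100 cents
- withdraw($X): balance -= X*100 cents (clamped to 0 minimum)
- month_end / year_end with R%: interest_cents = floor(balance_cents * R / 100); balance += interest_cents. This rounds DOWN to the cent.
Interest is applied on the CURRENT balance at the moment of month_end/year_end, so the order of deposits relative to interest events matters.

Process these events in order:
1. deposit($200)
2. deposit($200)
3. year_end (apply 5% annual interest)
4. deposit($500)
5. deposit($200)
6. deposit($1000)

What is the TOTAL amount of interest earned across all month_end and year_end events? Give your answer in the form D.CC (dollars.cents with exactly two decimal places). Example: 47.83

Answer: 70.00

Derivation:
After 1 (deposit($200)): balance=$1200.00 total_interest=$0.00
After 2 (deposit($200)): balance=$1400.00 total_interest=$0.00
After 3 (year_end (apply 5% annual interest)): balance=$1470.00 total_interest=$70.00
After 4 (deposit($500)): balance=$1970.00 total_interest=$70.00
After 5 (deposit($200)): balance=$2170.00 total_interest=$70.00
After 6 (deposit($1000)): balance=$3170.00 total_interest=$70.00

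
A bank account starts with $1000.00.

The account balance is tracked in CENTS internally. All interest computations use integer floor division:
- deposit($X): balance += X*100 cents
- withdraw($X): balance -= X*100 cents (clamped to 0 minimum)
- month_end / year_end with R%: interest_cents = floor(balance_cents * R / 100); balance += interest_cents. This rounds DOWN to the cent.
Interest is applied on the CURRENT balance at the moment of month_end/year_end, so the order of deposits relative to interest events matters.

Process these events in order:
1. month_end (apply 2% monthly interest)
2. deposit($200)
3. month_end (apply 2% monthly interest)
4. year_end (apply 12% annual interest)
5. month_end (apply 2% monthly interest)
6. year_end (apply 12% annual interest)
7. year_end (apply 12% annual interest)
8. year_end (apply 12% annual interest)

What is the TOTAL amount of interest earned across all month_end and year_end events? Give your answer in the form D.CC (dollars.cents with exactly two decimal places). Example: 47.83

After 1 (month_end (apply 2% monthly interest)): balance=$1020.00 total_interest=$20.00
After 2 (deposit($200)): balance=$1220.00 total_interest=$20.00
After 3 (month_end (apply 2% monthly interest)): balance=$1244.40 total_interest=$44.40
After 4 (year_end (apply 12% annual interest)): balance=$1393.72 total_interest=$193.72
After 5 (month_end (apply 2% monthly interest)): balance=$1421.59 total_interest=$221.59
After 6 (year_end (apply 12% annual interest)): balance=$1592.18 total_interest=$392.18
After 7 (year_end (apply 12% annual interest)): balance=$1783.24 total_interest=$583.24
After 8 (year_end (apply 12% annual interest)): balance=$1997.22 total_interest=$797.22

Answer: 797.22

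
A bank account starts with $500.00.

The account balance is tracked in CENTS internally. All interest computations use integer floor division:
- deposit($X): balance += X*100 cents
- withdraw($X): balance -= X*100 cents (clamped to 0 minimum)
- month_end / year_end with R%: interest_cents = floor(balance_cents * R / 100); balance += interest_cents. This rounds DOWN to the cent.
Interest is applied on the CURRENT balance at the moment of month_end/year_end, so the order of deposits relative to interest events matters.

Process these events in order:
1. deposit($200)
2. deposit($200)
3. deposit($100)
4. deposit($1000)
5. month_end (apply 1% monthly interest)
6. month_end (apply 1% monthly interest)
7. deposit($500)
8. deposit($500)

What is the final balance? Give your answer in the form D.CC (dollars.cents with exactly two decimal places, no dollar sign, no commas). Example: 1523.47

Answer: 3040.20

Derivation:
After 1 (deposit($200)): balance=$700.00 total_interest=$0.00
After 2 (deposit($200)): balance=$900.00 total_interest=$0.00
After 3 (deposit($100)): balance=$1000.00 total_interest=$0.00
After 4 (deposit($1000)): balance=$2000.00 total_interest=$0.00
After 5 (month_end (apply 1% monthly interest)): balance=$2020.00 total_interest=$20.00
After 6 (month_end (apply 1% monthly interest)): balance=$2040.20 total_interest=$40.20
After 7 (deposit($500)): balance=$2540.20 total_interest=$40.20
After 8 (deposit($500)): balance=$3040.20 total_interest=$40.20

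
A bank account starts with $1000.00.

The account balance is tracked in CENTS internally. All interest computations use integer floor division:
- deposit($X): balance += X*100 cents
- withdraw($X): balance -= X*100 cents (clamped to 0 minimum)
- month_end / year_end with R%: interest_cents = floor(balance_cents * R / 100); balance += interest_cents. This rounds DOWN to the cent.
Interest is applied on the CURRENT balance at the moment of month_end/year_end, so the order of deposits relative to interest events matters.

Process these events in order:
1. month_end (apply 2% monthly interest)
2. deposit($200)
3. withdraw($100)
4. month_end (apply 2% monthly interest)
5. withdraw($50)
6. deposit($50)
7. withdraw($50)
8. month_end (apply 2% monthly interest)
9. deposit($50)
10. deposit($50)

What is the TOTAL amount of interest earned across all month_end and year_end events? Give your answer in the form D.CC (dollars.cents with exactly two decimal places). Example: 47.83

Answer: 64.24

Derivation:
After 1 (month_end (apply 2% monthly interest)): balance=$1020.00 total_interest=$20.00
After 2 (deposit($200)): balance=$1220.00 total_interest=$20.00
After 3 (withdraw($100)): balance=$1120.00 total_interest=$20.00
After 4 (month_end (apply 2% monthly interest)): balance=$1142.40 total_interest=$42.40
After 5 (withdraw($50)): balance=$1092.40 total_interest=$42.40
After 6 (deposit($50)): balance=$1142.40 total_interest=$42.40
After 7 (withdraw($50)): balance=$1092.40 total_interest=$42.40
After 8 (month_end (apply 2% monthly interest)): balance=$1114.24 total_interest=$64.24
After 9 (deposit($50)): balance=$1164.24 total_interest=$64.24
After 10 (deposit($50)): balance=$1214.24 total_interest=$64.24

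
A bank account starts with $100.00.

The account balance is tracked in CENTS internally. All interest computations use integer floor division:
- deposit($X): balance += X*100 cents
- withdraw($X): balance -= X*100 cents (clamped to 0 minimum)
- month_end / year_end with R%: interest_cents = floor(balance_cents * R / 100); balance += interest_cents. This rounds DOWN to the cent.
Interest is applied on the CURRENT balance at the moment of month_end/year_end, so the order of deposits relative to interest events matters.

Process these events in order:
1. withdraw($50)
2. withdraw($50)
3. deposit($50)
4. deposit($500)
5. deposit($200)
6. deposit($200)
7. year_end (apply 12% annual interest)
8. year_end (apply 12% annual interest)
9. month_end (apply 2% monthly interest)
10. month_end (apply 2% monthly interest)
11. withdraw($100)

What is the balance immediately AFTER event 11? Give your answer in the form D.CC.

After 1 (withdraw($50)): balance=$50.00 total_interest=$0.00
After 2 (withdraw($50)): balance=$0.00 total_interest=$0.00
After 3 (deposit($50)): balance=$50.00 total_interest=$0.00
After 4 (deposit($500)): balance=$550.00 total_interest=$0.00
After 5 (deposit($200)): balance=$750.00 total_interest=$0.00
After 6 (deposit($200)): balance=$950.00 total_interest=$0.00
After 7 (year_end (apply 12% annual interest)): balance=$1064.00 total_interest=$114.00
After 8 (year_end (apply 12% annual interest)): balance=$1191.68 total_interest=$241.68
After 9 (month_end (apply 2% monthly interest)): balance=$1215.51 total_interest=$265.51
After 10 (month_end (apply 2% monthly interest)): balance=$1239.82 total_interest=$289.82
After 11 (withdraw($100)): balance=$1139.82 total_interest=$289.82

Answer: 1139.82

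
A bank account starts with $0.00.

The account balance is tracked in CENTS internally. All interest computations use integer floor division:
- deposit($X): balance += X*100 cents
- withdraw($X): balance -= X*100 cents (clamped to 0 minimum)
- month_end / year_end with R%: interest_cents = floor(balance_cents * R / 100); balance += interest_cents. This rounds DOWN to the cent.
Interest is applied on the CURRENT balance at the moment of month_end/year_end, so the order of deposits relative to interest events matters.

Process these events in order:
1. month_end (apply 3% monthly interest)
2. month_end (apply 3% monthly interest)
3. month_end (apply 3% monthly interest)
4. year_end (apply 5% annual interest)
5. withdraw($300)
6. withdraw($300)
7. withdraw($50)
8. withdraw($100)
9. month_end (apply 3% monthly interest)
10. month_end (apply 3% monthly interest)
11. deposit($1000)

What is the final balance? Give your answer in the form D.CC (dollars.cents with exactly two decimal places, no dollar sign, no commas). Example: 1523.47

After 1 (month_end (apply 3% monthly interest)): balance=$0.00 total_interest=$0.00
After 2 (month_end (apply 3% monthly interest)): balance=$0.00 total_interest=$0.00
After 3 (month_end (apply 3% monthly interest)): balance=$0.00 total_interest=$0.00
After 4 (year_end (apply 5% annual interest)): balance=$0.00 total_interest=$0.00
After 5 (withdraw($300)): balance=$0.00 total_interest=$0.00
After 6 (withdraw($300)): balance=$0.00 total_interest=$0.00
After 7 (withdraw($50)): balance=$0.00 total_interest=$0.00
After 8 (withdraw($100)): balance=$0.00 total_interest=$0.00
After 9 (month_end (apply 3% monthly interest)): balance=$0.00 total_interest=$0.00
After 10 (month_end (apply 3% monthly interest)): balance=$0.00 total_interest=$0.00
After 11 (deposit($1000)): balance=$1000.00 total_interest=$0.00

Answer: 1000.00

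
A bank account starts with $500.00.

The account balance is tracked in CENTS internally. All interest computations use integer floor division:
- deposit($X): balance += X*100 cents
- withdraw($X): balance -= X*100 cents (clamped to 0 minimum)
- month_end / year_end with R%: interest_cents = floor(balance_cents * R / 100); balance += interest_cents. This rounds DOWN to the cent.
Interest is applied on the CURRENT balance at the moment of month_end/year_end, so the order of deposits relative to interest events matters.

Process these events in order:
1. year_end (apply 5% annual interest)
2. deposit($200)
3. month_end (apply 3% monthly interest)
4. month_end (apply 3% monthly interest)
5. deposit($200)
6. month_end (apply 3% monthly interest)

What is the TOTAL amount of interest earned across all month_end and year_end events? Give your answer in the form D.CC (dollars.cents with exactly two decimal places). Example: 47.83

Answer: 98.22

Derivation:
After 1 (year_end (apply 5% annual interest)): balance=$525.00 total_interest=$25.00
After 2 (deposit($200)): balance=$725.00 total_interest=$25.00
After 3 (month_end (apply 3% monthly interest)): balance=$746.75 total_interest=$46.75
After 4 (month_end (apply 3% monthly interest)): balance=$769.15 total_interest=$69.15
After 5 (deposit($200)): balance=$969.15 total_interest=$69.15
After 6 (month_end (apply 3% monthly interest)): balance=$998.22 total_interest=$98.22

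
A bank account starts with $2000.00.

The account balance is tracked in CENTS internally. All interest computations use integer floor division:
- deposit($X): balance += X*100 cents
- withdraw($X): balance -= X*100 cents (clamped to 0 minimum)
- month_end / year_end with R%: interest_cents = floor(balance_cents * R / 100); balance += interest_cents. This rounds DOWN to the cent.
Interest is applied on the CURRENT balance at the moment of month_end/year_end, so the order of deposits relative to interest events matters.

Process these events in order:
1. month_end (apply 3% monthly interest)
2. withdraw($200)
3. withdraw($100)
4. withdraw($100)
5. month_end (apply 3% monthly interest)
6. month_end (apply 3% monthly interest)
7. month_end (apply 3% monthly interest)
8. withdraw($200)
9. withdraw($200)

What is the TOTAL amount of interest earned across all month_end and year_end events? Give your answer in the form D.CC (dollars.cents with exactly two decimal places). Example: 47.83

After 1 (month_end (apply 3% monthly interest)): balance=$2060.00 total_interest=$60.00
After 2 (withdraw($200)): balance=$1860.00 total_interest=$60.00
After 3 (withdraw($100)): balance=$1760.00 total_interest=$60.00
After 4 (withdraw($100)): balance=$1660.00 total_interest=$60.00
After 5 (month_end (apply 3% monthly interest)): balance=$1709.80 total_interest=$109.80
After 6 (month_end (apply 3% monthly interest)): balance=$1761.09 total_interest=$161.09
After 7 (month_end (apply 3% monthly interest)): balance=$1813.92 total_interest=$213.92
After 8 (withdraw($200)): balance=$1613.92 total_interest=$213.92
After 9 (withdraw($200)): balance=$1413.92 total_interest=$213.92

Answer: 213.92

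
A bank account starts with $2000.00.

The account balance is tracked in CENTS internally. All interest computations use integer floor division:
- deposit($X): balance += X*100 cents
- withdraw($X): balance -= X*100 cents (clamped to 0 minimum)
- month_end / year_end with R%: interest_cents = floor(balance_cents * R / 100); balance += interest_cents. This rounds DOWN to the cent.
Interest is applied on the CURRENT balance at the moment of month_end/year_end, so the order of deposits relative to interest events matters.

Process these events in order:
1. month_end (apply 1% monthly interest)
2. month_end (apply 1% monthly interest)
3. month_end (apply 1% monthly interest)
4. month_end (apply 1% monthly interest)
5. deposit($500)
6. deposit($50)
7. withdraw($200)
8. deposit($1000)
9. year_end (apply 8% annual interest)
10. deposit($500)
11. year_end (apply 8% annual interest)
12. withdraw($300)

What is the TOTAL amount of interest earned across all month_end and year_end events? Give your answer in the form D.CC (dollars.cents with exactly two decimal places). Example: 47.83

Answer: 692.14

Derivation:
After 1 (month_end (apply 1% monthly interest)): balance=$2020.00 total_interest=$20.00
After 2 (month_end (apply 1% monthly interest)): balance=$2040.20 total_interest=$40.20
After 3 (month_end (apply 1% monthly interest)): balance=$2060.60 total_interest=$60.60
After 4 (month_end (apply 1% monthly interest)): balance=$2081.20 total_interest=$81.20
After 5 (deposit($500)): balance=$2581.20 total_interest=$81.20
After 6 (deposit($50)): balance=$2631.20 total_interest=$81.20
After 7 (withdraw($200)): balance=$2431.20 total_interest=$81.20
After 8 (deposit($1000)): balance=$3431.20 total_interest=$81.20
After 9 (year_end (apply 8% annual interest)): balance=$3705.69 total_interest=$355.69
After 10 (deposit($500)): balance=$4205.69 total_interest=$355.69
After 11 (year_end (apply 8% annual interest)): balance=$4542.14 total_interest=$692.14
After 12 (withdraw($300)): balance=$4242.14 total_interest=$692.14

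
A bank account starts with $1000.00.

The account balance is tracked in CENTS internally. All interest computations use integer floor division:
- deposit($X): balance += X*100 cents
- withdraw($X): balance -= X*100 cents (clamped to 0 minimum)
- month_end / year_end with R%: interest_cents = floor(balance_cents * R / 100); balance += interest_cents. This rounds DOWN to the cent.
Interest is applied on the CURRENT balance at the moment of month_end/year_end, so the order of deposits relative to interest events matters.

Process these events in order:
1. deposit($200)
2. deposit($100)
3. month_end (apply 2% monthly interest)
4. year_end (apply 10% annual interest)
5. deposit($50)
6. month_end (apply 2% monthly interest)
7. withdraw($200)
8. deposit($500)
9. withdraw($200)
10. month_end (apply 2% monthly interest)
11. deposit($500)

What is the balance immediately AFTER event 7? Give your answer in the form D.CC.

After 1 (deposit($200)): balance=$1200.00 total_interest=$0.00
After 2 (deposit($100)): balance=$1300.00 total_interest=$0.00
After 3 (month_end (apply 2% monthly interest)): balance=$1326.00 total_interest=$26.00
After 4 (year_end (apply 10% annual interest)): balance=$1458.60 total_interest=$158.60
After 5 (deposit($50)): balance=$1508.60 total_interest=$158.60
After 6 (month_end (apply 2% monthly interest)): balance=$1538.77 total_interest=$188.77
After 7 (withdraw($200)): balance=$1338.77 total_interest=$188.77

Answer: 1338.77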